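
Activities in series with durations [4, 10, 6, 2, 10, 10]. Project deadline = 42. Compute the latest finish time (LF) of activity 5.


LF(activity 5) = deadline - sum of successor durations
Successors: activities 6 through 6 with durations [10]
Sum of successor durations = 10
LF = 42 - 10 = 32

32


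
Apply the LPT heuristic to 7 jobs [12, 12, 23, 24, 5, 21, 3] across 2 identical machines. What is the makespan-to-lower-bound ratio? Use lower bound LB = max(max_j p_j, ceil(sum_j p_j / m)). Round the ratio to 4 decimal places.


LPT order: [24, 23, 21, 12, 12, 5, 3]
Machine loads after assignment: [51, 49]
LPT makespan = 51
Lower bound = max(max_job, ceil(total/2)) = max(24, 50) = 50
Ratio = 51 / 50 = 1.02

1.02


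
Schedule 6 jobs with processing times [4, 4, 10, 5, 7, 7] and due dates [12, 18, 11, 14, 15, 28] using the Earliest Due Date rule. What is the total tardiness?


Sort by due date (EDD order): [(10, 11), (4, 12), (5, 14), (7, 15), (4, 18), (7, 28)]
Compute completion times and tardiness:
  Job 1: p=10, d=11, C=10, tardiness=max(0,10-11)=0
  Job 2: p=4, d=12, C=14, tardiness=max(0,14-12)=2
  Job 3: p=5, d=14, C=19, tardiness=max(0,19-14)=5
  Job 4: p=7, d=15, C=26, tardiness=max(0,26-15)=11
  Job 5: p=4, d=18, C=30, tardiness=max(0,30-18)=12
  Job 6: p=7, d=28, C=37, tardiness=max(0,37-28)=9
Total tardiness = 39

39


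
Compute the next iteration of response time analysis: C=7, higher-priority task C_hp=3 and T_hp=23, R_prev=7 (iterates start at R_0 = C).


R_next = C + ceil(R_prev / T_hp) * C_hp
ceil(7 / 23) = ceil(0.3043) = 1
Interference = 1 * 3 = 3
R_next = 7 + 3 = 10

10


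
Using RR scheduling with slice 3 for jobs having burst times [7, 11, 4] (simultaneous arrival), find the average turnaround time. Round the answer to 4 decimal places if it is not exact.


Time quantum = 3
Execution trace:
  J1 runs 3 units, time = 3
  J2 runs 3 units, time = 6
  J3 runs 3 units, time = 9
  J1 runs 3 units, time = 12
  J2 runs 3 units, time = 15
  J3 runs 1 units, time = 16
  J1 runs 1 units, time = 17
  J2 runs 3 units, time = 20
  J2 runs 2 units, time = 22
Finish times: [17, 22, 16]
Average turnaround = 55/3 = 18.3333

18.3333


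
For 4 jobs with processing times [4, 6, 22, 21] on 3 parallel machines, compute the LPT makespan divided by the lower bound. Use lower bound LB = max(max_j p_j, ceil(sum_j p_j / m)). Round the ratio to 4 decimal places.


LPT order: [22, 21, 6, 4]
Machine loads after assignment: [22, 21, 10]
LPT makespan = 22
Lower bound = max(max_job, ceil(total/3)) = max(22, 18) = 22
Ratio = 22 / 22 = 1.0

1.0


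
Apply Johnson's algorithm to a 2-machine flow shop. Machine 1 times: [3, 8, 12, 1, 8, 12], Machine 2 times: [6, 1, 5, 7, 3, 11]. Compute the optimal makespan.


Apply Johnson's rule:
  Group 1 (a <= b): [(4, 1, 7), (1, 3, 6)]
  Group 2 (a > b): [(6, 12, 11), (3, 12, 5), (5, 8, 3), (2, 8, 1)]
Optimal job order: [4, 1, 6, 3, 5, 2]
Schedule:
  Job 4: M1 done at 1, M2 done at 8
  Job 1: M1 done at 4, M2 done at 14
  Job 6: M1 done at 16, M2 done at 27
  Job 3: M1 done at 28, M2 done at 33
  Job 5: M1 done at 36, M2 done at 39
  Job 2: M1 done at 44, M2 done at 45
Makespan = 45

45


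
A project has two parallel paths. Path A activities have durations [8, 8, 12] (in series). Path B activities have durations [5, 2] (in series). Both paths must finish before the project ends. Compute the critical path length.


Path A total = 8 + 8 + 12 = 28
Path B total = 5 + 2 = 7
Critical path = longest path = max(28, 7) = 28

28


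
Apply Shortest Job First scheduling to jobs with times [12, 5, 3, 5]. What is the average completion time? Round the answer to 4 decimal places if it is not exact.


SJF order (ascending): [3, 5, 5, 12]
Completion times:
  Job 1: burst=3, C=3
  Job 2: burst=5, C=8
  Job 3: burst=5, C=13
  Job 4: burst=12, C=25
Average completion = 49/4 = 12.25

12.25


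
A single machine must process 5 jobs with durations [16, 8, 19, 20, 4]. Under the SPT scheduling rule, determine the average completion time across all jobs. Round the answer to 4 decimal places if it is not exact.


Sort jobs by processing time (SPT order): [4, 8, 16, 19, 20]
Compute completion times sequentially:
  Job 1: processing = 4, completes at 4
  Job 2: processing = 8, completes at 12
  Job 3: processing = 16, completes at 28
  Job 4: processing = 19, completes at 47
  Job 5: processing = 20, completes at 67
Sum of completion times = 158
Average completion time = 158/5 = 31.6

31.6


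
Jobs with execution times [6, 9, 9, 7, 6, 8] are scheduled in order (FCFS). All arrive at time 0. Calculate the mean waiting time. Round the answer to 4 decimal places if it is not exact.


FCFS order (as given): [6, 9, 9, 7, 6, 8]
Waiting times:
  Job 1: wait = 0
  Job 2: wait = 6
  Job 3: wait = 15
  Job 4: wait = 24
  Job 5: wait = 31
  Job 6: wait = 37
Sum of waiting times = 113
Average waiting time = 113/6 = 18.8333

18.8333


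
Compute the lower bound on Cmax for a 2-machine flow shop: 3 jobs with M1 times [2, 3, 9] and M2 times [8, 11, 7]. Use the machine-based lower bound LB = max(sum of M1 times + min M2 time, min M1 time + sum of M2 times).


LB1 = sum(M1 times) + min(M2 times) = 14 + 7 = 21
LB2 = min(M1 times) + sum(M2 times) = 2 + 26 = 28
Lower bound = max(LB1, LB2) = max(21, 28) = 28

28


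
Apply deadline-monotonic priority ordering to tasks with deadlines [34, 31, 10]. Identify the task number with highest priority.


Sort tasks by relative deadline (ascending):
  Task 3: deadline = 10
  Task 2: deadline = 31
  Task 1: deadline = 34
Priority order (highest first): [3, 2, 1]
Highest priority task = 3

3


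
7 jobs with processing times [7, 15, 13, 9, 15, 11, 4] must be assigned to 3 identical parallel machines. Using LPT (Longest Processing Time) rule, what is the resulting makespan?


Sort jobs in decreasing order (LPT): [15, 15, 13, 11, 9, 7, 4]
Assign each job to the least loaded machine:
  Machine 1: jobs [15, 9], load = 24
  Machine 2: jobs [15, 7, 4], load = 26
  Machine 3: jobs [13, 11], load = 24
Makespan = max load = 26

26


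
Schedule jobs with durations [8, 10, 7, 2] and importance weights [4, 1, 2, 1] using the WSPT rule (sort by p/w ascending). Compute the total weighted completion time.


Compute p/w ratios and sort ascending (WSPT): [(8, 4), (2, 1), (7, 2), (10, 1)]
Compute weighted completion times:
  Job (p=8,w=4): C=8, w*C=4*8=32
  Job (p=2,w=1): C=10, w*C=1*10=10
  Job (p=7,w=2): C=17, w*C=2*17=34
  Job (p=10,w=1): C=27, w*C=1*27=27
Total weighted completion time = 103

103


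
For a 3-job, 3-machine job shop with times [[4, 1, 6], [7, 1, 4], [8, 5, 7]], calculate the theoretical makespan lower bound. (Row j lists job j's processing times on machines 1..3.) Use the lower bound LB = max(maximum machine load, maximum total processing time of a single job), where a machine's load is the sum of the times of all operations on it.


Machine loads:
  Machine 1: 4 + 7 + 8 = 19
  Machine 2: 1 + 1 + 5 = 7
  Machine 3: 6 + 4 + 7 = 17
Max machine load = 19
Job totals:
  Job 1: 11
  Job 2: 12
  Job 3: 20
Max job total = 20
Lower bound = max(19, 20) = 20

20


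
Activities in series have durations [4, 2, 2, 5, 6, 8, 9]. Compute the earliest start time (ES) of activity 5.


Activity 5 starts after activities 1 through 4 complete.
Predecessor durations: [4, 2, 2, 5]
ES = 4 + 2 + 2 + 5 = 13

13


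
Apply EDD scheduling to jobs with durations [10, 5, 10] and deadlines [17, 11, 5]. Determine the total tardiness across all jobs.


Sort by due date (EDD order): [(10, 5), (5, 11), (10, 17)]
Compute completion times and tardiness:
  Job 1: p=10, d=5, C=10, tardiness=max(0,10-5)=5
  Job 2: p=5, d=11, C=15, tardiness=max(0,15-11)=4
  Job 3: p=10, d=17, C=25, tardiness=max(0,25-17)=8
Total tardiness = 17

17


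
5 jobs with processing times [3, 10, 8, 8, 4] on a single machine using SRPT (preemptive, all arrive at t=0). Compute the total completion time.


Since all jobs arrive at t=0, SRPT equals SPT ordering.
SPT order: [3, 4, 8, 8, 10]
Completion times:
  Job 1: p=3, C=3
  Job 2: p=4, C=7
  Job 3: p=8, C=15
  Job 4: p=8, C=23
  Job 5: p=10, C=33
Total completion time = 3 + 7 + 15 + 23 + 33 = 81

81


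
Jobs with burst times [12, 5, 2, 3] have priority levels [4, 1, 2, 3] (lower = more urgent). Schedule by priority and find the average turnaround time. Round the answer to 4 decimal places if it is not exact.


Sort by priority (ascending = highest first):
Order: [(1, 5), (2, 2), (3, 3), (4, 12)]
Completion times:
  Priority 1, burst=5, C=5
  Priority 2, burst=2, C=7
  Priority 3, burst=3, C=10
  Priority 4, burst=12, C=22
Average turnaround = 44/4 = 11.0

11.0


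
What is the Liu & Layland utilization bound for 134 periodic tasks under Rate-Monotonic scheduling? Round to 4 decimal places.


Compute 2^(1/134) = 1.0051861419
Subtract 1: 1.0051861419 - 1 = 0.0051861419
Multiply by n: 134 * 0.0051861419 = 0.6949430146
Round to 4 dp: 0.6949

0.6949


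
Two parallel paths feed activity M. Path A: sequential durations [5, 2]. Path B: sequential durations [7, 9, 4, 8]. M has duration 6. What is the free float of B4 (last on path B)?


ES(B4) = sum of predecessors on chain B = 20
EF(B4) = ES + duration = 20 + 8 = 28
Successor of B4 is M. ES(M) = max(sum(A), sum(B)) = max(7, 28) = 28
Free float = ES(successor) - EF(current) = 28 - 28 = 0

0


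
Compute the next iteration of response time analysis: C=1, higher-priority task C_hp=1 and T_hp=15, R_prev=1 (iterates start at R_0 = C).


R_next = C + ceil(R_prev / T_hp) * C_hp
ceil(1 / 15) = ceil(0.0667) = 1
Interference = 1 * 1 = 1
R_next = 1 + 1 = 2

2


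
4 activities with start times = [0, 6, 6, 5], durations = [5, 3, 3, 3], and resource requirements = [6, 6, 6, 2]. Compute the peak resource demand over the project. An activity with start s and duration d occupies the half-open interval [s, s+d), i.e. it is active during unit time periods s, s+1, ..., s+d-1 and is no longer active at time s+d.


Each activity i is active on [start_i, start_i + duration_i).
Compute total resource usage per time slot:
  t=0: active resources = [6], total = 6
  t=1: active resources = [6], total = 6
  t=2: active resources = [6], total = 6
  t=3: active resources = [6], total = 6
  t=4: active resources = [6], total = 6
  t=5: active resources = [2], total = 2
  t=6: active resources = [6, 6, 2], total = 14
  t=7: active resources = [6, 6, 2], total = 14
  t=8: active resources = [6, 6], total = 12
Peak resource demand = 14

14


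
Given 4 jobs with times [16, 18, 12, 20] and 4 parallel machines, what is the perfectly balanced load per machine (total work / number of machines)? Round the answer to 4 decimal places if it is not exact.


Total processing time = 16 + 18 + 12 + 20 = 66
Number of machines = 4
Ideal balanced load = 66 / 4 = 16.5

16.5


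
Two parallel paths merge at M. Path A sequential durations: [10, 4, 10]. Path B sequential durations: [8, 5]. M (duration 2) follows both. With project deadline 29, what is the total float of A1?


Forward pass: ES(A1) = sum of predecessors on chain A = 0
EF = ES + duration = 0 + 10 = 10
Backward pass: LF(M) = deadline = 29; LS(M) = 29 - 2 = 27
LF(A1) = LS(M) - sum(successors on chain A) = 27 - 14 = 13
LS = LF - duration = 13 - 10 = 3
Total float = LS - ES = 3 - 0 = 3

3


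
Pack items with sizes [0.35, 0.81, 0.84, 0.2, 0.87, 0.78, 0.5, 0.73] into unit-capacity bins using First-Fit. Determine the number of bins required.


Place items sequentially using First-Fit:
  Item 0.35 -> new Bin 1
  Item 0.81 -> new Bin 2
  Item 0.84 -> new Bin 3
  Item 0.2 -> Bin 1 (now 0.55)
  Item 0.87 -> new Bin 4
  Item 0.78 -> new Bin 5
  Item 0.5 -> new Bin 6
  Item 0.73 -> new Bin 7
Total bins used = 7

7


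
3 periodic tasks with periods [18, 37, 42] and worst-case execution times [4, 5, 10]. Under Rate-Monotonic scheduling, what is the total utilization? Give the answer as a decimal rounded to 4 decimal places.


Compute individual utilizations (exact fractions):
  Task 1: C/T = 4/18 = 2/9 (approx. 0.2222)
  Task 2: C/T = 5/37 (approx. 0.1351)
  Task 3: C/T = 10/42 = 5/21 (approx. 0.2381)
Total utilization U = 2/9 + 5/37 + 5/21 = 1388/2331
Rounded to 4 decimal places: U = 0.5955
RM (Liu & Layland) bound for 3 tasks = 0.779763; compare with U = 1388/2331 (approx. 0.595453)
U <= bound, so schedulable by RM sufficient condition.

0.5955


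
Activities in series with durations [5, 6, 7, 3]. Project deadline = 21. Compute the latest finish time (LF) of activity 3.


LF(activity 3) = deadline - sum of successor durations
Successors: activities 4 through 4 with durations [3]
Sum of successor durations = 3
LF = 21 - 3 = 18

18


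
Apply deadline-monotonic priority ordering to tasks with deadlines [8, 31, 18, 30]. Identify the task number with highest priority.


Sort tasks by relative deadline (ascending):
  Task 1: deadline = 8
  Task 3: deadline = 18
  Task 4: deadline = 30
  Task 2: deadline = 31
Priority order (highest first): [1, 3, 4, 2]
Highest priority task = 1

1


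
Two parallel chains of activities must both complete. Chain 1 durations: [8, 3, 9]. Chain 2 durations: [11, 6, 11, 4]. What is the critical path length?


Path A total = 8 + 3 + 9 = 20
Path B total = 11 + 6 + 11 + 4 = 32
Critical path = longest path = max(20, 32) = 32

32


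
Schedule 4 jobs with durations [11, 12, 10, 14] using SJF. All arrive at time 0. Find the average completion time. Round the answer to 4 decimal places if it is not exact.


SJF order (ascending): [10, 11, 12, 14]
Completion times:
  Job 1: burst=10, C=10
  Job 2: burst=11, C=21
  Job 3: burst=12, C=33
  Job 4: burst=14, C=47
Average completion = 111/4 = 27.75

27.75


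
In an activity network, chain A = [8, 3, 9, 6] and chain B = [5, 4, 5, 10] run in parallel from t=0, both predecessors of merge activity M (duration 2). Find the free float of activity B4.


ES(B4) = sum of predecessors on chain B = 14
EF(B4) = ES + duration = 14 + 10 = 24
Successor of B4 is M. ES(M) = max(sum(A), sum(B)) = max(26, 24) = 26
Free float = ES(successor) - EF(current) = 26 - 24 = 2

2


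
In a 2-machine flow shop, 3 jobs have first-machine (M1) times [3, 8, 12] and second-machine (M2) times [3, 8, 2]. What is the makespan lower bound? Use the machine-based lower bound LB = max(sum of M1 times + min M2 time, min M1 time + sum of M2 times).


LB1 = sum(M1 times) + min(M2 times) = 23 + 2 = 25
LB2 = min(M1 times) + sum(M2 times) = 3 + 13 = 16
Lower bound = max(LB1, LB2) = max(25, 16) = 25

25


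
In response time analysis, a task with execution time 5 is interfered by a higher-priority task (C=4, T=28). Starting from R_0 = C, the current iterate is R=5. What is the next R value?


R_next = C + ceil(R_prev / T_hp) * C_hp
ceil(5 / 28) = ceil(0.1786) = 1
Interference = 1 * 4 = 4
R_next = 5 + 4 = 9

9


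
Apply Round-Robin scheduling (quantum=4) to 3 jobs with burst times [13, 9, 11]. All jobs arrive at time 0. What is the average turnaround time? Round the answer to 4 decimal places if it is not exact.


Time quantum = 4
Execution trace:
  J1 runs 4 units, time = 4
  J2 runs 4 units, time = 8
  J3 runs 4 units, time = 12
  J1 runs 4 units, time = 16
  J2 runs 4 units, time = 20
  J3 runs 4 units, time = 24
  J1 runs 4 units, time = 28
  J2 runs 1 units, time = 29
  J3 runs 3 units, time = 32
  J1 runs 1 units, time = 33
Finish times: [33, 29, 32]
Average turnaround = 94/3 = 31.3333

31.3333


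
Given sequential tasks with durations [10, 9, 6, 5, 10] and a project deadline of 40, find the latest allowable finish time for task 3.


LF(activity 3) = deadline - sum of successor durations
Successors: activities 4 through 5 with durations [5, 10]
Sum of successor durations = 15
LF = 40 - 15 = 25

25


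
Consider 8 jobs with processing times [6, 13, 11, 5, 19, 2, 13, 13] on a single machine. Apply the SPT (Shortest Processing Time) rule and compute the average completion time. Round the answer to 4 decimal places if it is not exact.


Sort jobs by processing time (SPT order): [2, 5, 6, 11, 13, 13, 13, 19]
Compute completion times sequentially:
  Job 1: processing = 2, completes at 2
  Job 2: processing = 5, completes at 7
  Job 3: processing = 6, completes at 13
  Job 4: processing = 11, completes at 24
  Job 5: processing = 13, completes at 37
  Job 6: processing = 13, completes at 50
  Job 7: processing = 13, completes at 63
  Job 8: processing = 19, completes at 82
Sum of completion times = 278
Average completion time = 278/8 = 34.75

34.75


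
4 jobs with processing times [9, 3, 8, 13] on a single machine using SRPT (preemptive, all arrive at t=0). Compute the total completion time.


Since all jobs arrive at t=0, SRPT equals SPT ordering.
SPT order: [3, 8, 9, 13]
Completion times:
  Job 1: p=3, C=3
  Job 2: p=8, C=11
  Job 3: p=9, C=20
  Job 4: p=13, C=33
Total completion time = 3 + 11 + 20 + 33 = 67

67


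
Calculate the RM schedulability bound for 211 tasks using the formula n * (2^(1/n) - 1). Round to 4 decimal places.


Compute 2^(1/211) = 1.0032904594
Subtract 1: 1.0032904594 - 1 = 0.0032904594
Multiply by n: 211 * 0.0032904594 = 0.6942869334
Round to 4 dp: 0.6943

0.6943


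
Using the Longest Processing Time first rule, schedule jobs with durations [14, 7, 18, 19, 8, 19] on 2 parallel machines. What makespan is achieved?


Sort jobs in decreasing order (LPT): [19, 19, 18, 14, 8, 7]
Assign each job to the least loaded machine:
  Machine 1: jobs [19, 18, 7], load = 44
  Machine 2: jobs [19, 14, 8], load = 41
Makespan = max load = 44

44


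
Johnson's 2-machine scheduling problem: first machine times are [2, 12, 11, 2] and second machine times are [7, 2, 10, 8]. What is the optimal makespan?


Apply Johnson's rule:
  Group 1 (a <= b): [(1, 2, 7), (4, 2, 8)]
  Group 2 (a > b): [(3, 11, 10), (2, 12, 2)]
Optimal job order: [1, 4, 3, 2]
Schedule:
  Job 1: M1 done at 2, M2 done at 9
  Job 4: M1 done at 4, M2 done at 17
  Job 3: M1 done at 15, M2 done at 27
  Job 2: M1 done at 27, M2 done at 29
Makespan = 29

29


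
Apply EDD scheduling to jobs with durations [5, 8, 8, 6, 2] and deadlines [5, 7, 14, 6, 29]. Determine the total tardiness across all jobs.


Sort by due date (EDD order): [(5, 5), (6, 6), (8, 7), (8, 14), (2, 29)]
Compute completion times and tardiness:
  Job 1: p=5, d=5, C=5, tardiness=max(0,5-5)=0
  Job 2: p=6, d=6, C=11, tardiness=max(0,11-6)=5
  Job 3: p=8, d=7, C=19, tardiness=max(0,19-7)=12
  Job 4: p=8, d=14, C=27, tardiness=max(0,27-14)=13
  Job 5: p=2, d=29, C=29, tardiness=max(0,29-29)=0
Total tardiness = 30

30


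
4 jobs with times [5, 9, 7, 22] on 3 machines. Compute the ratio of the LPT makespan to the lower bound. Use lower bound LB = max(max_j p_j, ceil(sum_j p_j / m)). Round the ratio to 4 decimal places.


LPT order: [22, 9, 7, 5]
Machine loads after assignment: [22, 9, 12]
LPT makespan = 22
Lower bound = max(max_job, ceil(total/3)) = max(22, 15) = 22
Ratio = 22 / 22 = 1.0

1.0


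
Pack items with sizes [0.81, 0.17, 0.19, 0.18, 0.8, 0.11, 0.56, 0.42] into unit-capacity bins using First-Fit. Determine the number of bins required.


Place items sequentially using First-Fit:
  Item 0.81 -> new Bin 1
  Item 0.17 -> Bin 1 (now 0.98)
  Item 0.19 -> new Bin 2
  Item 0.18 -> Bin 2 (now 0.37)
  Item 0.8 -> new Bin 3
  Item 0.11 -> Bin 2 (now 0.48)
  Item 0.56 -> new Bin 4
  Item 0.42 -> Bin 2 (now 0.9)
Total bins used = 4

4


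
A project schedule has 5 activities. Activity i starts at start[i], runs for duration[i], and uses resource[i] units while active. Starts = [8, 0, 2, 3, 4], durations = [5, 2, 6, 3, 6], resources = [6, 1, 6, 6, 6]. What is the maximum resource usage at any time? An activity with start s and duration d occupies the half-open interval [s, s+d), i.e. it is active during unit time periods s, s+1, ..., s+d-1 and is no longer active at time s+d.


Each activity i is active on [start_i, start_i + duration_i).
Compute total resource usage per time slot:
  t=0: active resources = [1], total = 1
  t=1: active resources = [1], total = 1
  t=2: active resources = [6], total = 6
  t=3: active resources = [6, 6], total = 12
  t=4: active resources = [6, 6, 6], total = 18
  t=5: active resources = [6, 6, 6], total = 18
  t=6: active resources = [6, 6], total = 12
  t=7: active resources = [6, 6], total = 12
  t=8: active resources = [6, 6], total = 12
  t=9: active resources = [6, 6], total = 12
  t=10: active resources = [6], total = 6
  t=11: active resources = [6], total = 6
  t=12: active resources = [6], total = 6
Peak resource demand = 18

18


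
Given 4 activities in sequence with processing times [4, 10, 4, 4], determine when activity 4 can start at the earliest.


Activity 4 starts after activities 1 through 3 complete.
Predecessor durations: [4, 10, 4]
ES = 4 + 10 + 4 = 18

18


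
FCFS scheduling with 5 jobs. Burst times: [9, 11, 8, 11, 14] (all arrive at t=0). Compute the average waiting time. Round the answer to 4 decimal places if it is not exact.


FCFS order (as given): [9, 11, 8, 11, 14]
Waiting times:
  Job 1: wait = 0
  Job 2: wait = 9
  Job 3: wait = 20
  Job 4: wait = 28
  Job 5: wait = 39
Sum of waiting times = 96
Average waiting time = 96/5 = 19.2

19.2


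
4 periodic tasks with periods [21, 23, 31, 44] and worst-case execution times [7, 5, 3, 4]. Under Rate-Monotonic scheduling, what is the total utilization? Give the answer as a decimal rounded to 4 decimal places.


Compute individual utilizations (exact fractions):
  Task 1: C/T = 7/21 = 1/3 (approx. 0.3333)
  Task 2: C/T = 5/23 (approx. 0.2174)
  Task 3: C/T = 3/31 (approx. 0.0968)
  Task 4: C/T = 4/44 = 1/11 (approx. 0.0909)
Total utilization U = 1/3 + 5/23 + 3/31 + 1/11 = 17374/23529
Rounded to 4 decimal places: U = 0.7384
RM (Liu & Layland) bound for 4 tasks = 0.756828; compare with U = 17374/23529 (approx. 0.738408)
U <= bound, so schedulable by RM sufficient condition.

0.7384


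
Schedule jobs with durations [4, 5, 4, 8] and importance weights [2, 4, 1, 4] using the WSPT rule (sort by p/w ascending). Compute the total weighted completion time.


Compute p/w ratios and sort ascending (WSPT): [(5, 4), (4, 2), (8, 4), (4, 1)]
Compute weighted completion times:
  Job (p=5,w=4): C=5, w*C=4*5=20
  Job (p=4,w=2): C=9, w*C=2*9=18
  Job (p=8,w=4): C=17, w*C=4*17=68
  Job (p=4,w=1): C=21, w*C=1*21=21
Total weighted completion time = 127

127


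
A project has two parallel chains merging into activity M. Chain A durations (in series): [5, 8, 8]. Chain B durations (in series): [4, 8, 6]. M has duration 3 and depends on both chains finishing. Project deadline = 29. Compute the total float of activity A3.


Forward pass: ES(A3) = sum of predecessors on chain A = 13
EF = ES + duration = 13 + 8 = 21
Backward pass: LF(M) = deadline = 29; LS(M) = 29 - 3 = 26
LF(A3) = LS(M) - sum(successors on chain A) = 26 - 0 = 26
LS = LF - duration = 26 - 8 = 18
Total float = LS - ES = 18 - 13 = 5

5


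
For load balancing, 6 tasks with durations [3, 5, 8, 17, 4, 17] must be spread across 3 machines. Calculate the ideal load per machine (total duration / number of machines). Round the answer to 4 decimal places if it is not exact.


Total processing time = 3 + 5 + 8 + 17 + 4 + 17 = 54
Number of machines = 3
Ideal balanced load = 54 / 3 = 18.0

18.0


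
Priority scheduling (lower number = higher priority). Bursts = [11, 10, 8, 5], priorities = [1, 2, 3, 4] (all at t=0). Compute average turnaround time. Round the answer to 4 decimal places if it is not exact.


Sort by priority (ascending = highest first):
Order: [(1, 11), (2, 10), (3, 8), (4, 5)]
Completion times:
  Priority 1, burst=11, C=11
  Priority 2, burst=10, C=21
  Priority 3, burst=8, C=29
  Priority 4, burst=5, C=34
Average turnaround = 95/4 = 23.75

23.75


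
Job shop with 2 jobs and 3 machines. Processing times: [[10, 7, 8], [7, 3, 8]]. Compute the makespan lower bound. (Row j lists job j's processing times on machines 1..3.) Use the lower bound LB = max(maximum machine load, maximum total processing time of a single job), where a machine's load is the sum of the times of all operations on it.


Machine loads:
  Machine 1: 10 + 7 = 17
  Machine 2: 7 + 3 = 10
  Machine 3: 8 + 8 = 16
Max machine load = 17
Job totals:
  Job 1: 25
  Job 2: 18
Max job total = 25
Lower bound = max(17, 25) = 25

25


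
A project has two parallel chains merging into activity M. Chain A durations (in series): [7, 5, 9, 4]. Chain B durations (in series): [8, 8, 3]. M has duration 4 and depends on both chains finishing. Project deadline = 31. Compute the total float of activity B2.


Forward pass: ES(B2) = sum of predecessors on chain B = 8
EF = ES + duration = 8 + 8 = 16
Backward pass: LF(M) = deadline = 31; LS(M) = 31 - 4 = 27
LF(B2) = LS(M) - sum(successors on chain B) = 27 - 3 = 24
LS = LF - duration = 24 - 8 = 16
Total float = LS - ES = 16 - 8 = 8

8


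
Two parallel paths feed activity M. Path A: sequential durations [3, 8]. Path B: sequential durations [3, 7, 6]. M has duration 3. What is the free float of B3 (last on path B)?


ES(B3) = sum of predecessors on chain B = 10
EF(B3) = ES + duration = 10 + 6 = 16
Successor of B3 is M. ES(M) = max(sum(A), sum(B)) = max(11, 16) = 16
Free float = ES(successor) - EF(current) = 16 - 16 = 0

0


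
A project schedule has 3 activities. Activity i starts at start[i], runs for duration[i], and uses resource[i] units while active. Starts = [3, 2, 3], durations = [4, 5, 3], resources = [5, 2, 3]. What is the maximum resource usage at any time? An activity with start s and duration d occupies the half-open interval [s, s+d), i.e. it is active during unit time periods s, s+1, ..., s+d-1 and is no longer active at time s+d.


Each activity i is active on [start_i, start_i + duration_i).
Compute total resource usage per time slot:
  t=0: active resources = [], total = 0
  t=1: active resources = [], total = 0
  t=2: active resources = [2], total = 2
  t=3: active resources = [5, 2, 3], total = 10
  t=4: active resources = [5, 2, 3], total = 10
  t=5: active resources = [5, 2, 3], total = 10
  t=6: active resources = [5, 2], total = 7
Peak resource demand = 10

10


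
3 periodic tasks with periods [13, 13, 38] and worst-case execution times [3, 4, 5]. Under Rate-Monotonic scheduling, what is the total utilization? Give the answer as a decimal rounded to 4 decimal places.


Compute individual utilizations (exact fractions):
  Task 1: C/T = 3/13 (approx. 0.2308)
  Task 2: C/T = 4/13 (approx. 0.3077)
  Task 3: C/T = 5/38 (approx. 0.1316)
Total utilization U = 3/13 + 4/13 + 5/38 = 331/494
Rounded to 4 decimal places: U = 0.6700
RM (Liu & Layland) bound for 3 tasks = 0.779763; compare with U = 331/494 (approx. 0.670040)
U <= bound, so schedulable by RM sufficient condition.

0.6700


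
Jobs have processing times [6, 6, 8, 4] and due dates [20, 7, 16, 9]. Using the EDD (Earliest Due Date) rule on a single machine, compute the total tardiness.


Sort by due date (EDD order): [(6, 7), (4, 9), (8, 16), (6, 20)]
Compute completion times and tardiness:
  Job 1: p=6, d=7, C=6, tardiness=max(0,6-7)=0
  Job 2: p=4, d=9, C=10, tardiness=max(0,10-9)=1
  Job 3: p=8, d=16, C=18, tardiness=max(0,18-16)=2
  Job 4: p=6, d=20, C=24, tardiness=max(0,24-20)=4
Total tardiness = 7

7


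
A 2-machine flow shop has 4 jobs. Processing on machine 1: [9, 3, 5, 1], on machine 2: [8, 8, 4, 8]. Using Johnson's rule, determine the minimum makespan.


Apply Johnson's rule:
  Group 1 (a <= b): [(4, 1, 8), (2, 3, 8)]
  Group 2 (a > b): [(1, 9, 8), (3, 5, 4)]
Optimal job order: [4, 2, 1, 3]
Schedule:
  Job 4: M1 done at 1, M2 done at 9
  Job 2: M1 done at 4, M2 done at 17
  Job 1: M1 done at 13, M2 done at 25
  Job 3: M1 done at 18, M2 done at 29
Makespan = 29

29


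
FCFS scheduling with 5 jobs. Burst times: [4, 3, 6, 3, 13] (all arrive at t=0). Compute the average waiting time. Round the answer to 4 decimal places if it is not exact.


FCFS order (as given): [4, 3, 6, 3, 13]
Waiting times:
  Job 1: wait = 0
  Job 2: wait = 4
  Job 3: wait = 7
  Job 4: wait = 13
  Job 5: wait = 16
Sum of waiting times = 40
Average waiting time = 40/5 = 8.0

8.0


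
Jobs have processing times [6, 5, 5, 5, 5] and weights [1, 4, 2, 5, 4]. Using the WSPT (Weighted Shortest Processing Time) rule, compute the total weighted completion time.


Compute p/w ratios and sort ascending (WSPT): [(5, 5), (5, 4), (5, 4), (5, 2), (6, 1)]
Compute weighted completion times:
  Job (p=5,w=5): C=5, w*C=5*5=25
  Job (p=5,w=4): C=10, w*C=4*10=40
  Job (p=5,w=4): C=15, w*C=4*15=60
  Job (p=5,w=2): C=20, w*C=2*20=40
  Job (p=6,w=1): C=26, w*C=1*26=26
Total weighted completion time = 191

191


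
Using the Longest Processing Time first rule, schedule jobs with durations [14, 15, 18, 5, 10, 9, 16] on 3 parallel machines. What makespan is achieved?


Sort jobs in decreasing order (LPT): [18, 16, 15, 14, 10, 9, 5]
Assign each job to the least loaded machine:
  Machine 1: jobs [18, 9], load = 27
  Machine 2: jobs [16, 10, 5], load = 31
  Machine 3: jobs [15, 14], load = 29
Makespan = max load = 31

31


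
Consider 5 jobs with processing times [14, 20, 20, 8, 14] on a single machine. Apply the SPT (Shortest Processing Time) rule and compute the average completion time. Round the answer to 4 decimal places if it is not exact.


Sort jobs by processing time (SPT order): [8, 14, 14, 20, 20]
Compute completion times sequentially:
  Job 1: processing = 8, completes at 8
  Job 2: processing = 14, completes at 22
  Job 3: processing = 14, completes at 36
  Job 4: processing = 20, completes at 56
  Job 5: processing = 20, completes at 76
Sum of completion times = 198
Average completion time = 198/5 = 39.6

39.6


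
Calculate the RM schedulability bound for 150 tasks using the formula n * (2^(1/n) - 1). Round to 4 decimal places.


Compute 2^(1/150) = 1.0046316744
Subtract 1: 1.0046316744 - 1 = 0.0046316744
Multiply by n: 150 * 0.0046316744 = 0.6947511600
Round to 4 dp: 0.6948

0.6948


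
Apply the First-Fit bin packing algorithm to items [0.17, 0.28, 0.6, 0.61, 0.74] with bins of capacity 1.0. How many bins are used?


Place items sequentially using First-Fit:
  Item 0.17 -> new Bin 1
  Item 0.28 -> Bin 1 (now 0.45)
  Item 0.6 -> new Bin 2
  Item 0.61 -> new Bin 3
  Item 0.74 -> new Bin 4
Total bins used = 4

4


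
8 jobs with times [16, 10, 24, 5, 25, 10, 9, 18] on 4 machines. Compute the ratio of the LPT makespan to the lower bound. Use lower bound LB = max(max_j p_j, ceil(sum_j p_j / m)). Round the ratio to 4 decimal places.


LPT order: [25, 24, 18, 16, 10, 10, 9, 5]
Machine loads after assignment: [30, 33, 28, 26]
LPT makespan = 33
Lower bound = max(max_job, ceil(total/4)) = max(25, 30) = 30
Ratio = 33 / 30 = 1.1

1.1


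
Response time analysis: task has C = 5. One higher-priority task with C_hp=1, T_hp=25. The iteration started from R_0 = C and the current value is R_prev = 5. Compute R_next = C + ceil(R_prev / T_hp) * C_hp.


R_next = C + ceil(R_prev / T_hp) * C_hp
ceil(5 / 25) = ceil(0.2) = 1
Interference = 1 * 1 = 1
R_next = 5 + 1 = 6

6


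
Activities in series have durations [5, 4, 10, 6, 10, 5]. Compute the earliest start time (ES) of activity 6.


Activity 6 starts after activities 1 through 5 complete.
Predecessor durations: [5, 4, 10, 6, 10]
ES = 5 + 4 + 10 + 6 + 10 = 35

35


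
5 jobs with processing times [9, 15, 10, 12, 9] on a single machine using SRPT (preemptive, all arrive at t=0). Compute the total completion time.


Since all jobs arrive at t=0, SRPT equals SPT ordering.
SPT order: [9, 9, 10, 12, 15]
Completion times:
  Job 1: p=9, C=9
  Job 2: p=9, C=18
  Job 3: p=10, C=28
  Job 4: p=12, C=40
  Job 5: p=15, C=55
Total completion time = 9 + 18 + 28 + 40 + 55 = 150

150


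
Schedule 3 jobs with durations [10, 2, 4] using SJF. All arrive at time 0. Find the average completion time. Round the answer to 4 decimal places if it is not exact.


SJF order (ascending): [2, 4, 10]
Completion times:
  Job 1: burst=2, C=2
  Job 2: burst=4, C=6
  Job 3: burst=10, C=16
Average completion = 24/3 = 8.0

8.0


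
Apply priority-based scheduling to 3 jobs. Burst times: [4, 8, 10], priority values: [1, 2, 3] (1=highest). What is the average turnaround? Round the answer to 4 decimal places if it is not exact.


Sort by priority (ascending = highest first):
Order: [(1, 4), (2, 8), (3, 10)]
Completion times:
  Priority 1, burst=4, C=4
  Priority 2, burst=8, C=12
  Priority 3, burst=10, C=22
Average turnaround = 38/3 = 12.6667

12.6667


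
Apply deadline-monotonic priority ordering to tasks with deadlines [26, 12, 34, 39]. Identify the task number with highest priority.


Sort tasks by relative deadline (ascending):
  Task 2: deadline = 12
  Task 1: deadline = 26
  Task 3: deadline = 34
  Task 4: deadline = 39
Priority order (highest first): [2, 1, 3, 4]
Highest priority task = 2

2


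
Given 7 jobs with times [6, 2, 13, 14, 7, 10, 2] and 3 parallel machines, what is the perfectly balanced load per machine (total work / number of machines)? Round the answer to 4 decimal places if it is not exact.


Total processing time = 6 + 2 + 13 + 14 + 7 + 10 + 2 = 54
Number of machines = 3
Ideal balanced load = 54 / 3 = 18.0

18.0


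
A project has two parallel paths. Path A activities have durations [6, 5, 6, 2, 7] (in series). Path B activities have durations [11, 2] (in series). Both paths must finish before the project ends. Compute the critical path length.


Path A total = 6 + 5 + 6 + 2 + 7 = 26
Path B total = 11 + 2 = 13
Critical path = longest path = max(26, 13) = 26

26


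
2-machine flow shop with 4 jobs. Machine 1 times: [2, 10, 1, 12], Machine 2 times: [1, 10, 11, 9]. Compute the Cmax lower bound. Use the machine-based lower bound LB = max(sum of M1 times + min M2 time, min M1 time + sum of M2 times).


LB1 = sum(M1 times) + min(M2 times) = 25 + 1 = 26
LB2 = min(M1 times) + sum(M2 times) = 1 + 31 = 32
Lower bound = max(LB1, LB2) = max(26, 32) = 32

32


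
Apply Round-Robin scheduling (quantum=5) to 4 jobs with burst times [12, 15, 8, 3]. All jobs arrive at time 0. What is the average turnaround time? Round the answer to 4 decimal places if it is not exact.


Time quantum = 5
Execution trace:
  J1 runs 5 units, time = 5
  J2 runs 5 units, time = 10
  J3 runs 5 units, time = 15
  J4 runs 3 units, time = 18
  J1 runs 5 units, time = 23
  J2 runs 5 units, time = 28
  J3 runs 3 units, time = 31
  J1 runs 2 units, time = 33
  J2 runs 5 units, time = 38
Finish times: [33, 38, 31, 18]
Average turnaround = 120/4 = 30.0

30.0


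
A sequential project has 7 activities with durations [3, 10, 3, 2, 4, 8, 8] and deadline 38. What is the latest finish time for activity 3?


LF(activity 3) = deadline - sum of successor durations
Successors: activities 4 through 7 with durations [2, 4, 8, 8]
Sum of successor durations = 22
LF = 38 - 22 = 16

16


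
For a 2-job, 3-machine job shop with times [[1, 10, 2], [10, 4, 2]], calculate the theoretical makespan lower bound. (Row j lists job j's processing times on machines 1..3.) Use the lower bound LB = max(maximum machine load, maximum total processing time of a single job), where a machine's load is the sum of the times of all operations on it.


Machine loads:
  Machine 1: 1 + 10 = 11
  Machine 2: 10 + 4 = 14
  Machine 3: 2 + 2 = 4
Max machine load = 14
Job totals:
  Job 1: 13
  Job 2: 16
Max job total = 16
Lower bound = max(14, 16) = 16

16


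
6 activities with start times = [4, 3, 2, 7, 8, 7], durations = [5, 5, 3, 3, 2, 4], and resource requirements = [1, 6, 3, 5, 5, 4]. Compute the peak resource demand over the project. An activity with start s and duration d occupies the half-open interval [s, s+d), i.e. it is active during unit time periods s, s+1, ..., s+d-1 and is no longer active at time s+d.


Each activity i is active on [start_i, start_i + duration_i).
Compute total resource usage per time slot:
  t=0: active resources = [], total = 0
  t=1: active resources = [], total = 0
  t=2: active resources = [3], total = 3
  t=3: active resources = [6, 3], total = 9
  t=4: active resources = [1, 6, 3], total = 10
  t=5: active resources = [1, 6], total = 7
  t=6: active resources = [1, 6], total = 7
  t=7: active resources = [1, 6, 5, 4], total = 16
  t=8: active resources = [1, 5, 5, 4], total = 15
  t=9: active resources = [5, 5, 4], total = 14
  t=10: active resources = [4], total = 4
Peak resource demand = 16

16


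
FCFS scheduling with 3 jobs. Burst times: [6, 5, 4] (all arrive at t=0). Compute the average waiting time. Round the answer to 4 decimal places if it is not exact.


FCFS order (as given): [6, 5, 4]
Waiting times:
  Job 1: wait = 0
  Job 2: wait = 6
  Job 3: wait = 11
Sum of waiting times = 17
Average waiting time = 17/3 = 5.6667

5.6667


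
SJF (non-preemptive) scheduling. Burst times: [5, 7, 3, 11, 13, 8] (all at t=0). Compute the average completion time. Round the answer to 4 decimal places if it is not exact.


SJF order (ascending): [3, 5, 7, 8, 11, 13]
Completion times:
  Job 1: burst=3, C=3
  Job 2: burst=5, C=8
  Job 3: burst=7, C=15
  Job 4: burst=8, C=23
  Job 5: burst=11, C=34
  Job 6: burst=13, C=47
Average completion = 130/6 = 21.6667

21.6667


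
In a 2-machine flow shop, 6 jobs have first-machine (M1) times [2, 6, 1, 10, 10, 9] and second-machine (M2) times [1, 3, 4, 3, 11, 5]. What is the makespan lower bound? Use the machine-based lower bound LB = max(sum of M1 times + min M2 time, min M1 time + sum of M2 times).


LB1 = sum(M1 times) + min(M2 times) = 38 + 1 = 39
LB2 = min(M1 times) + sum(M2 times) = 1 + 27 = 28
Lower bound = max(LB1, LB2) = max(39, 28) = 39

39


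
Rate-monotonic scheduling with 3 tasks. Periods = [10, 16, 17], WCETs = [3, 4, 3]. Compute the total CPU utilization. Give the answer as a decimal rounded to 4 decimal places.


Compute individual utilizations (exact fractions):
  Task 1: C/T = 3/10 (approx. 0.3)
  Task 2: C/T = 4/16 = 1/4 (approx. 0.25)
  Task 3: C/T = 3/17 (approx. 0.1765)
Total utilization U = 3/10 + 1/4 + 3/17 = 247/340
Rounded to 4 decimal places: U = 0.7265
RM (Liu & Layland) bound for 3 tasks = 0.779763; compare with U = 247/340 (approx. 0.726471)
U <= bound, so schedulable by RM sufficient condition.

0.7265


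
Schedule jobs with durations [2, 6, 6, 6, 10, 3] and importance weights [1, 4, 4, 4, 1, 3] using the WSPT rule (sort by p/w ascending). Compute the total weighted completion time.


Compute p/w ratios and sort ascending (WSPT): [(3, 3), (6, 4), (6, 4), (6, 4), (2, 1), (10, 1)]
Compute weighted completion times:
  Job (p=3,w=3): C=3, w*C=3*3=9
  Job (p=6,w=4): C=9, w*C=4*9=36
  Job (p=6,w=4): C=15, w*C=4*15=60
  Job (p=6,w=4): C=21, w*C=4*21=84
  Job (p=2,w=1): C=23, w*C=1*23=23
  Job (p=10,w=1): C=33, w*C=1*33=33
Total weighted completion time = 245

245


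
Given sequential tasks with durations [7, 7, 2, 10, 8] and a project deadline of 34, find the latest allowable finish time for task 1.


LF(activity 1) = deadline - sum of successor durations
Successors: activities 2 through 5 with durations [7, 2, 10, 8]
Sum of successor durations = 27
LF = 34 - 27 = 7

7


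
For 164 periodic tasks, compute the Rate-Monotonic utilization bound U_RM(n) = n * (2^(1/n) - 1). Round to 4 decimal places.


Compute 2^(1/164) = 1.0042354515
Subtract 1: 1.0042354515 - 1 = 0.0042354515
Multiply by n: 164 * 0.0042354515 = 0.6946140460
Round to 4 dp: 0.6946

0.6946


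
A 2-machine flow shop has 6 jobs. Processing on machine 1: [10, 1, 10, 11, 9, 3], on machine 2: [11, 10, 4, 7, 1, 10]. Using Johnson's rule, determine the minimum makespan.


Apply Johnson's rule:
  Group 1 (a <= b): [(2, 1, 10), (6, 3, 10), (1, 10, 11)]
  Group 2 (a > b): [(4, 11, 7), (3, 10, 4), (5, 9, 1)]
Optimal job order: [2, 6, 1, 4, 3, 5]
Schedule:
  Job 2: M1 done at 1, M2 done at 11
  Job 6: M1 done at 4, M2 done at 21
  Job 1: M1 done at 14, M2 done at 32
  Job 4: M1 done at 25, M2 done at 39
  Job 3: M1 done at 35, M2 done at 43
  Job 5: M1 done at 44, M2 done at 45
Makespan = 45

45


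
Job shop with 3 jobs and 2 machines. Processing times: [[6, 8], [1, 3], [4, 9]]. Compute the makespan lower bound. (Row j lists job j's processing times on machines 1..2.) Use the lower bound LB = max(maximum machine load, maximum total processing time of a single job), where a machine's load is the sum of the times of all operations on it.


Machine loads:
  Machine 1: 6 + 1 + 4 = 11
  Machine 2: 8 + 3 + 9 = 20
Max machine load = 20
Job totals:
  Job 1: 14
  Job 2: 4
  Job 3: 13
Max job total = 14
Lower bound = max(20, 14) = 20

20
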